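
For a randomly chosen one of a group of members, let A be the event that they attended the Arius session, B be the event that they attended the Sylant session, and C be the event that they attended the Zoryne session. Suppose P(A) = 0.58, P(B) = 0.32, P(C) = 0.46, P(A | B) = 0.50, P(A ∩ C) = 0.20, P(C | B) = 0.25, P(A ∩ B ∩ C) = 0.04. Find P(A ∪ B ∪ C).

P(A ∩ B) = P(B)·P(A|B) = 0.32 × 0.50 = 0.16
P(B ∩ C) = P(B)·P(C|B) = 0.32 × 0.25 = 0.08
P(A ∪ B ∪ C) = 0.58 + 0.32 + 0.46 − 0.16 − 0.20 − 0.08 + 0.04 = 0.96

0.96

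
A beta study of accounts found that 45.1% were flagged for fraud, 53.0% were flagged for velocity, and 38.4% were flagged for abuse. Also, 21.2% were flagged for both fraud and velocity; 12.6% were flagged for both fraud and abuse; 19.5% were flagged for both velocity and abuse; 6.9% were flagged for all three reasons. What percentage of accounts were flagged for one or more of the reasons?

By inclusion-exclusion,
P(at least one) = 45.1 + 53.0 + 38.4 − 21.2 − 12.6 − 19.5 + 6.9 = 90.1%

90.1%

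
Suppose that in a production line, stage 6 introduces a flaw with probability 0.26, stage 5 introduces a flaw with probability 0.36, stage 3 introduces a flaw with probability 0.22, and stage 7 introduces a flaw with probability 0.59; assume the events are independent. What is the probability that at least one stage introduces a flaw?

P(none) = (1 − 0.26) × (1 − 0.36) × (1 − 0.22) × (1 − 0.59) = 0.74 × 0.64 × 0.78 × 0.41 = 0.15145728
P(at least one) = 1 − 0.15145728 = 0.84854272

0.84854272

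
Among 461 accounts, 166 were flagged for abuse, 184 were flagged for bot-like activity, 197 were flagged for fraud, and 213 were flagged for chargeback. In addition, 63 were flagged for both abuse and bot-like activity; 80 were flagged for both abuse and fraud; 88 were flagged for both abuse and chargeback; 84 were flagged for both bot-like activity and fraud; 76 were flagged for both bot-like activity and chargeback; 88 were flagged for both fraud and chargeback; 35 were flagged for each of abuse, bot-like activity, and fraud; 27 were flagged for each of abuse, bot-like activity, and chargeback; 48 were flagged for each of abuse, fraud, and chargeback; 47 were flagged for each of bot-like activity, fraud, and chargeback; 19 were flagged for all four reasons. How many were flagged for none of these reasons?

42

|at least one| = 166 + 184 + 197 + 213 − 63 − 80 − 88 − 84 − 76 − 88 + 35 + 27 + 48 + 47 − 19 = 419
None: 461 − 419 = 42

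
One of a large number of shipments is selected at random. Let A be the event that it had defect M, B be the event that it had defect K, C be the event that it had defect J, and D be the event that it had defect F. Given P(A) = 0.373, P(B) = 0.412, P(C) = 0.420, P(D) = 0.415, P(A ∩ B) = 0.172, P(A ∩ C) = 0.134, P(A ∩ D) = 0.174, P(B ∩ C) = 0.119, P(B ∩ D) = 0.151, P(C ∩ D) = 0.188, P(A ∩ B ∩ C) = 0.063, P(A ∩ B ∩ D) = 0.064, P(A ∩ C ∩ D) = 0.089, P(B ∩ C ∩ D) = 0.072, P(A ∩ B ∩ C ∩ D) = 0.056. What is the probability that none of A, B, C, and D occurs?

0.086

Inclusion–exclusion gives
P(A ∪ B ∪ C ∪ D) = 0.373 + 0.412 + 0.420 + 0.415 − 0.172 − 0.134 − 0.174 − 0.119 − 0.151 − 0.188 + 0.063 + 0.064 + 0.089 + 0.072 − 0.056 = 0.914
P(none) = 1 − 0.914 = 0.086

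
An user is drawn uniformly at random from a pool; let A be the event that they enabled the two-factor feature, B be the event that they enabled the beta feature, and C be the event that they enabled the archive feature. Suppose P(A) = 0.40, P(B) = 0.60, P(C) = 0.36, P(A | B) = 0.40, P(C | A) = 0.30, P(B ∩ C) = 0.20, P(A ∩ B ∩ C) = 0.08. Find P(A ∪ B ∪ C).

0.88

P(A ∩ B) = P(B)·P(A|B) = 0.60 × 0.40 = 0.24
P(A ∩ C) = P(A)·P(C|A) = 0.40 × 0.30 = 0.12
Apply inclusion-exclusion:
P(A ∪ B ∪ C) = 0.40 + 0.60 + 0.36 − 0.24 − 0.12 − 0.20 + 0.08 = 0.88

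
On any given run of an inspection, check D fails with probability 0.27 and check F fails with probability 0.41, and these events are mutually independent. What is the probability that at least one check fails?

P(none) = (1 − 0.27) × (1 − 0.41) = 0.73 × 0.59 = 0.4307
P(at least one) = 1 − 0.4307 = 0.5693

0.5693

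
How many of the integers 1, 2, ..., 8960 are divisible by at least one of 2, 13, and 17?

⌊8960/2⌋ + ⌊8960/13⌋ + ⌊8960/17⌋ − ⌊8960/26⌋ − ⌊8960/34⌋ − ⌊8960/221⌋ + ⌊8960/442⌋ = 4480 + 689 + 527 − 344 − 263 − 40 + 20 = 5069

5069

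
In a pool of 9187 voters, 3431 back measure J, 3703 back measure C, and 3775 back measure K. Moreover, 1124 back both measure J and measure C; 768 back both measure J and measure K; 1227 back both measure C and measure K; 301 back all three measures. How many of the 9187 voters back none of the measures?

1096

|union| = 3431 + 3703 + 3775 − 1124 − 768 − 1227 + 301 = 8091
None: 9187 − 8091 = 1096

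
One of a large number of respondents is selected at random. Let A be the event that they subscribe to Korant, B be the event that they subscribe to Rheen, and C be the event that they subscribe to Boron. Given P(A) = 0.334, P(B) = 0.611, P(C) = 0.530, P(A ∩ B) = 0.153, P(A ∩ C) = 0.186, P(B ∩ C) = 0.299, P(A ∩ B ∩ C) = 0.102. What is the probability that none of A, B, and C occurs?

0.061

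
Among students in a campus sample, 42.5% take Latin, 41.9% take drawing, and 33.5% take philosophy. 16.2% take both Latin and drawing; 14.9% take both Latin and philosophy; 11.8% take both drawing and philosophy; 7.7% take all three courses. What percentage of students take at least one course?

82.7%

P(≥1) = 42.5 + 41.9 + 33.5 − 16.2 − 14.9 − 11.8 + 7.7 = 82.7%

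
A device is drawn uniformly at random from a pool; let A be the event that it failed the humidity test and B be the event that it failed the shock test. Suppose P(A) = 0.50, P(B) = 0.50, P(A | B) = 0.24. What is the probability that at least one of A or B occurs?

0.88

P(A ∩ B) = P(B)·P(A|B) = 0.50 × 0.24 = 0.12
P(A ∪ B) = 0.50 + 0.50 − 0.12 = 0.88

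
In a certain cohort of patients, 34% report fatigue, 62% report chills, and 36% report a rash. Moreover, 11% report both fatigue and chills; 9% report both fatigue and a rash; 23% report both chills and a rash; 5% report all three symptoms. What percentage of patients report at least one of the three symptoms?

P(≥1) = 34 + 62 + 36 − 11 − 9 − 23 + 5 = 94%

94%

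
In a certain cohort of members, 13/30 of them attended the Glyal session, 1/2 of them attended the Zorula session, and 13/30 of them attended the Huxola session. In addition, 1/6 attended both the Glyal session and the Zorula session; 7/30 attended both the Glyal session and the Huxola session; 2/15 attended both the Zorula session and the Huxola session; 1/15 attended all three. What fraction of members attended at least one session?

By inclusion-exclusion,
P(at least one) = 13/30 + 1/2 + 13/30 − 1/6 − 7/30 − 2/15 + 1/15 = 9/10

9/10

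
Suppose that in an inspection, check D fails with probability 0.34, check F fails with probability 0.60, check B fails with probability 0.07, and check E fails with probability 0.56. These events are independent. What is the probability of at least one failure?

P(none) = (1 − 0.34) × (1 − 0.60) × (1 − 0.07) × (1 − 0.56) = 0.66 × 0.40 × 0.93 × 0.44 = 0.1080288
P(at least one) = 1 − 0.1080288 = 0.8919712

0.8919712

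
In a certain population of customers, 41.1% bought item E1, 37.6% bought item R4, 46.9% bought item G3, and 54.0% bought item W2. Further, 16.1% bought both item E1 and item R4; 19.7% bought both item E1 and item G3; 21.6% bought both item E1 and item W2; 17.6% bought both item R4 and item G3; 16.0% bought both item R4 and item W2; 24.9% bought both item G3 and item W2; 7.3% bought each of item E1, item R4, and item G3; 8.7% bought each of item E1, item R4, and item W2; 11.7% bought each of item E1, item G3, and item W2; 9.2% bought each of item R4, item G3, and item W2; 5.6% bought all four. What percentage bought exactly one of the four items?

P(exactly one) = 41.1 + 37.6 + 46.9 + 54.0 − 2·16.1 − 2·19.7 − 2·21.6 − 2·17.6 − 2·16.0 − 2·24.9 + 3·7.3 + 3·8.7 + 3·11.7 + 3·9.2 − 4·5.6 = 36.1%

36.1%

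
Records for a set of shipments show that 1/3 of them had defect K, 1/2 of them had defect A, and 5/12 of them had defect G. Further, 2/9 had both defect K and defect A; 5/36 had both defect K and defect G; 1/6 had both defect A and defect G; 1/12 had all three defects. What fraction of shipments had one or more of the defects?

29/36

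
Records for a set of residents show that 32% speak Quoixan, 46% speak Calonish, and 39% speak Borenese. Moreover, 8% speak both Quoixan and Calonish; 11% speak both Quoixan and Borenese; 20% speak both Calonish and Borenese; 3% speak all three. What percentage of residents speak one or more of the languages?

P(≥1) = 32 + 46 + 39 − 8 − 11 − 20 + 3 = 81%

81%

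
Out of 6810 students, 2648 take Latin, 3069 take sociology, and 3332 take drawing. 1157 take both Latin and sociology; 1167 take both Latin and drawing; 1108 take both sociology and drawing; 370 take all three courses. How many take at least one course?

5987

Apply inclusion-exclusion:
|at least one| = 2648 + 3069 + 3332 − 1157 − 1167 − 1108 + 370 = 5987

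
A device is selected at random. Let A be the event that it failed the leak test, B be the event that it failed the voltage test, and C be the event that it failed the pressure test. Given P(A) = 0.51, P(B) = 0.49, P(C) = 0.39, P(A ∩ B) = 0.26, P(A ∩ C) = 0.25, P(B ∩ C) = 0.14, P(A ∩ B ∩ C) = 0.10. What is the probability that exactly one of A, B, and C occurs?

0.39

By inclusion–exclusion (exactly-one form):
P(exactly one) = 0.51 + 0.49 + 0.39 − 2·0.26 − 2·0.25 − 2·0.14 + 3·0.10 = 0.39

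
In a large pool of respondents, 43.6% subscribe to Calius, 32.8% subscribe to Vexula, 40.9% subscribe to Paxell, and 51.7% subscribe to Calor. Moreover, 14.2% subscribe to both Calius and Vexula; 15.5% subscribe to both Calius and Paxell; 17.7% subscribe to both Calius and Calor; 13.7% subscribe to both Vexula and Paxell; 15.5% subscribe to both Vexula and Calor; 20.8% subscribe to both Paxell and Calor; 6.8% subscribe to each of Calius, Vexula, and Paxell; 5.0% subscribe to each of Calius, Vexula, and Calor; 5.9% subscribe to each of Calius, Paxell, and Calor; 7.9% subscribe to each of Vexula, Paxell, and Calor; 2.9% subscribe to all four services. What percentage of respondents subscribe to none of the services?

5.7%

P(at least one) = 43.6 + 32.8 + 40.9 + 51.7 − 14.2 − 15.5 − 17.7 − 13.7 − 15.5 − 20.8 + 6.8 + 5.0 + 5.9 + 7.9 − 2.9 = 94.3%
P(none) = 100% − 94.3% = 5.7%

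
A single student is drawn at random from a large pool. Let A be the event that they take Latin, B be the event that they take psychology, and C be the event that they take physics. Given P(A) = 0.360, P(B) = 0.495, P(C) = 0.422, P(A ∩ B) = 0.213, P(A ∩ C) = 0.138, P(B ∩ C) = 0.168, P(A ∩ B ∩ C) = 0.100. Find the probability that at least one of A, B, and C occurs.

0.858

P(A ∪ B ∪ C) = 0.360 + 0.495 + 0.422 − 0.213 − 0.138 − 0.168 + 0.100 = 0.858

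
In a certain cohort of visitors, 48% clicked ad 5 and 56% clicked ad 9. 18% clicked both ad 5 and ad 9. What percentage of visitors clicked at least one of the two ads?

86%

P(union) = 48 + 56 − 18 = 86%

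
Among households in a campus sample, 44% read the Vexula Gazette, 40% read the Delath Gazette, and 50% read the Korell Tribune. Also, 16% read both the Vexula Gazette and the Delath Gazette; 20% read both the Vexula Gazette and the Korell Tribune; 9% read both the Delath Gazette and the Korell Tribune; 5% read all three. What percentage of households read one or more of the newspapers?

Inclusion–exclusion gives
P(at least one) = 44 + 40 + 50 − 16 − 20 − 9 + 5 = 94%

94%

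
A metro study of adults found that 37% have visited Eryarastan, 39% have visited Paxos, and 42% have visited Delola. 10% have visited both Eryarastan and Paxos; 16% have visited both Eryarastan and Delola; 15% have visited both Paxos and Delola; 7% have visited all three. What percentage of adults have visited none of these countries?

By inclusion–exclusion:
P(at least one) = 37 + 39 + 42 − 10 − 16 − 15 + 7 = 84%
P(none) = 100% − 84% = 16%

16%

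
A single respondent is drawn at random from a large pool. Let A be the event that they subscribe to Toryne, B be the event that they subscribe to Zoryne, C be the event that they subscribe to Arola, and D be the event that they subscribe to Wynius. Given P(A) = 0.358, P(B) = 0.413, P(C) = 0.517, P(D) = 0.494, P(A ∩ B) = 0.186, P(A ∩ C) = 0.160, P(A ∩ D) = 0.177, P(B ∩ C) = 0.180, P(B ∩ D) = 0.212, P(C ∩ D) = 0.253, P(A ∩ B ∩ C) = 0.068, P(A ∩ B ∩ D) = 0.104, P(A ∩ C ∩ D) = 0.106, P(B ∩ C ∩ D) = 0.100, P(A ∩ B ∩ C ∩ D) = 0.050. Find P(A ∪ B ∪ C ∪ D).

0.942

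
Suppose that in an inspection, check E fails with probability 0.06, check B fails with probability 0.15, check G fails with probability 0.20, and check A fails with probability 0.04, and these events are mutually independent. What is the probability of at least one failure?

0.386368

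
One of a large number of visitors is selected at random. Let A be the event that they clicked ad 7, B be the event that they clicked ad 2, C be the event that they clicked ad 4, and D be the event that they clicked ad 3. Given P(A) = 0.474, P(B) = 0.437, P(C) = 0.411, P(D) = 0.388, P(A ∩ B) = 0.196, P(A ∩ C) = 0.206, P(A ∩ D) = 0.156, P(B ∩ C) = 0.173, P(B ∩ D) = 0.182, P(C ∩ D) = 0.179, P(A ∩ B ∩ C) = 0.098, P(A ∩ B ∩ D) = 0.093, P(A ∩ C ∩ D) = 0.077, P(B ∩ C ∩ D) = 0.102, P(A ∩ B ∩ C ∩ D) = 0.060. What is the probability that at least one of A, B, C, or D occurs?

0.928

Using inclusion–exclusion:
P(A ∪ B ∪ C ∪ D) = 0.474 + 0.437 + 0.411 + 0.388 − 0.196 − 0.206 − 0.156 − 0.173 − 0.182 − 0.179 + 0.098 + 0.093 + 0.077 + 0.102 − 0.060 = 0.928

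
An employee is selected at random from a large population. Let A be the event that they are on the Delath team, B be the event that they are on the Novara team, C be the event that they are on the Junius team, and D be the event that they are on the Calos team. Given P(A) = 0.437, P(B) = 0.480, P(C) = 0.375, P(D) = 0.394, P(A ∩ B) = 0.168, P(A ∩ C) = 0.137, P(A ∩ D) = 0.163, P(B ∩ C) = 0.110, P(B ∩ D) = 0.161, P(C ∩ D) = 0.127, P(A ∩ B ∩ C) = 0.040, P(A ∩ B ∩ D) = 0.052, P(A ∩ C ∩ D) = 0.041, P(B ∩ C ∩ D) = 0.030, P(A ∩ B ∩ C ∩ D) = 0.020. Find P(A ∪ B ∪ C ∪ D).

By inclusion–exclusion:
P(A ∪ B ∪ C ∪ D) = 0.437 + 0.480 + 0.375 + 0.394 − 0.168 − 0.137 − 0.163 − 0.110 − 0.161 − 0.127 + 0.040 + 0.052 + 0.041 + 0.030 − 0.020 = 0.963

0.963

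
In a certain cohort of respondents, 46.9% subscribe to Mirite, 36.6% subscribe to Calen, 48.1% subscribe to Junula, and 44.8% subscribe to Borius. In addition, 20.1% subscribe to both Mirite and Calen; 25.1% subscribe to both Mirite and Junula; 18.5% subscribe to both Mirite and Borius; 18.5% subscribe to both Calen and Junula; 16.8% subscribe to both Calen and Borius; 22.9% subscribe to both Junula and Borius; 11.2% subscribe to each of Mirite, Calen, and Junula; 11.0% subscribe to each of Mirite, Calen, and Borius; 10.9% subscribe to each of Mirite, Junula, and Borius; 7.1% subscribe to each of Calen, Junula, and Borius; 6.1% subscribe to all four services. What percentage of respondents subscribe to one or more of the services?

88.6%

Using inclusion–exclusion:
P(at least one) = 46.9 + 36.6 + 48.1 + 44.8 − 20.1 − 25.1 − 18.5 − 18.5 − 16.8 − 22.9 + 11.2 + 11.0 + 10.9 + 7.1 − 6.1 = 88.6%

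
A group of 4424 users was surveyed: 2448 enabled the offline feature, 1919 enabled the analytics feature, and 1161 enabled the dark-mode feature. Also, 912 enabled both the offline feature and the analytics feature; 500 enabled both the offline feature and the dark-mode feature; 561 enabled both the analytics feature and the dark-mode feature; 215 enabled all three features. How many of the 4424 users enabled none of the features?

By inclusion–exclusion:
|at least one| = 2448 + 1919 + 1161 − 912 − 500 − 561 + 215 = 3770
None: 4424 − 3770 = 654

654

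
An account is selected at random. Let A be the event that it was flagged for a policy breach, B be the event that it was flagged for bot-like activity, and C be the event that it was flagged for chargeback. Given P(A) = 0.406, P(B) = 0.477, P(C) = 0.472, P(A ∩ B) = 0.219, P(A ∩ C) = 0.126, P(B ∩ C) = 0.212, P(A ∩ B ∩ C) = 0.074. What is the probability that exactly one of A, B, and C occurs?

By inclusion–exclusion (exactly-one form):
P(exactly one) = 0.406 + 0.477 + 0.472 − 2·0.219 − 2·0.126 − 2·0.212 + 3·0.074 = 0.463

0.463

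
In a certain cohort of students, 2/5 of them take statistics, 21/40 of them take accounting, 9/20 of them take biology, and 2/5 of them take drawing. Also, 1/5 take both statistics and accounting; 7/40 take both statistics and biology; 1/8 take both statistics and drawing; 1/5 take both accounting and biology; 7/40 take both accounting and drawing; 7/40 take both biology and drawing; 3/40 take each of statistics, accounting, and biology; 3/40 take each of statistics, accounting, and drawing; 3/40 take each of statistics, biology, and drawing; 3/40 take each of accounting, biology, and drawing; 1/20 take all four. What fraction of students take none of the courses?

Inclusion–exclusion gives
P(≥1) = 2/5 + 21/40 + 9/20 + 2/5 − 1/5 − 7/40 − 1/8 − 1/5 − 7/40 − 7/40 + 3/40 + 3/40 + 3/40 + 3/40 − 1/20 = 39/40
P(none) = 1 − 39/40 = 1/40

1/40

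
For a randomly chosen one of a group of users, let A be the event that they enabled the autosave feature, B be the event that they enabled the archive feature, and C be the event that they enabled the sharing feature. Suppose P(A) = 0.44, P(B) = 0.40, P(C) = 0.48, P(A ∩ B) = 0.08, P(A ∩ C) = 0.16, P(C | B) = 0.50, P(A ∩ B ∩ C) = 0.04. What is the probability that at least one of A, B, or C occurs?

P(B ∩ C) = P(B)·P(C|B) = 0.40 × 0.50 = 0.20
By inclusion–exclusion:
P(A ∪ B ∪ C) = 0.44 + 0.40 + 0.48 − 0.08 − 0.16 − 0.20 + 0.04 = 0.92

0.92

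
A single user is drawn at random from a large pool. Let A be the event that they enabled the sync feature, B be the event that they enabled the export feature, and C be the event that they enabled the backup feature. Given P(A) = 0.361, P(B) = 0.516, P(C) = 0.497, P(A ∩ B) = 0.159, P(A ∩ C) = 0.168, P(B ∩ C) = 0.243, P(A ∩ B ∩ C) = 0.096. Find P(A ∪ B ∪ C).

0.900

P(A ∪ B ∪ C) = 0.361 + 0.516 + 0.497 − 0.159 − 0.168 − 0.243 + 0.096 = 0.900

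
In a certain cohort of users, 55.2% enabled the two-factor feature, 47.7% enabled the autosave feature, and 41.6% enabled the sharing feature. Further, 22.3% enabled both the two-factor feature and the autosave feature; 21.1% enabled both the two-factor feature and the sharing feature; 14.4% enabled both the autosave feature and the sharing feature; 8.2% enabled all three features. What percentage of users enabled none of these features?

Inclusion–exclusion gives
P(≥1) = 55.2 + 47.7 + 41.6 − 22.3 − 21.1 − 14.4 + 8.2 = 94.9%
P(none) = 100% − 94.9% = 5.1%

5.1%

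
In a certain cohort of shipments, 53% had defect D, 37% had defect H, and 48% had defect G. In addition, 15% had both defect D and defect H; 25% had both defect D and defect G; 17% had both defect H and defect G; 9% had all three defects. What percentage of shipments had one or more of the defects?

Using inclusion–exclusion:
P(≥1) = 53 + 37 + 48 − 15 − 25 − 17 + 9 = 90%

90%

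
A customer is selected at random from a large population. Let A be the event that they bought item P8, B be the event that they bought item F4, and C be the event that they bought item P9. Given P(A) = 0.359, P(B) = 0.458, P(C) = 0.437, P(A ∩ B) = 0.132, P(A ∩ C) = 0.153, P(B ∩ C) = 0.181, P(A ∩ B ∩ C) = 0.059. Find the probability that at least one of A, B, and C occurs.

0.847

By inclusion–exclusion:
P(A ∪ B ∪ C) = 0.359 + 0.458 + 0.437 − 0.132 − 0.153 − 0.181 + 0.059 = 0.847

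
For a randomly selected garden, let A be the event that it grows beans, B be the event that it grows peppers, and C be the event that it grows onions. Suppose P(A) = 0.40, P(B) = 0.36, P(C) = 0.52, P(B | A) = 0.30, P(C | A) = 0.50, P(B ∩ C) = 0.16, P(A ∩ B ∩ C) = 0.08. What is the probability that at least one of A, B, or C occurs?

0.88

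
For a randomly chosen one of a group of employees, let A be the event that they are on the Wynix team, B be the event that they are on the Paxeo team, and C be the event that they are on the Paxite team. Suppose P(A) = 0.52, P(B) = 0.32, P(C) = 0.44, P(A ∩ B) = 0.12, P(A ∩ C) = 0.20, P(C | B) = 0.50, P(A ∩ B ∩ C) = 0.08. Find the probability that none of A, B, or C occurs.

0.12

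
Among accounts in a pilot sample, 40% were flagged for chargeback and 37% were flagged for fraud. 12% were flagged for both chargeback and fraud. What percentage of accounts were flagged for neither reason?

35%

Inclusion–exclusion gives
P(≥1) = 40 + 37 − 12 = 65%
P(none) = 100% − 65% = 35%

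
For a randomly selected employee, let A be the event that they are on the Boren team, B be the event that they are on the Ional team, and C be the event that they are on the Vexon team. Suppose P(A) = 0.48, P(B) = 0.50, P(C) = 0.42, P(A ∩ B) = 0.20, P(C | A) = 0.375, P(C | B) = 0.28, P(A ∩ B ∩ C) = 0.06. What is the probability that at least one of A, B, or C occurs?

0.94

P(A ∩ C) = P(A)·P(C|A) = 0.48 × 0.375 = 0.18
P(B ∩ C) = P(B)·P(C|B) = 0.50 × 0.28 = 0.14
Inclusion–exclusion gives
P(A ∪ B ∪ C) = 0.48 + 0.50 + 0.42 − 0.20 − 0.18 − 0.14 + 0.06 = 0.94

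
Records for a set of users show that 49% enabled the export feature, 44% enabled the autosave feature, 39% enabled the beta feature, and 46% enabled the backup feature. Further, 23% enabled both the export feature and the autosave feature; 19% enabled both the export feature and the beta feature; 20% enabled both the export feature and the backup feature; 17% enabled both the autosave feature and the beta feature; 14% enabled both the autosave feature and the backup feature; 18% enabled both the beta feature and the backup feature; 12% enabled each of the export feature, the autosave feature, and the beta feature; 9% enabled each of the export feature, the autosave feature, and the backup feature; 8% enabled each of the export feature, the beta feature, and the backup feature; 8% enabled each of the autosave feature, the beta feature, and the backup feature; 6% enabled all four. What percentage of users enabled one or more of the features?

98%

Inclusion–exclusion gives
P(at least one) = 49 + 44 + 39 + 46 − 23 − 19 − 20 − 17 − 14 − 18 + 12 + 9 + 8 + 8 − 6 = 98%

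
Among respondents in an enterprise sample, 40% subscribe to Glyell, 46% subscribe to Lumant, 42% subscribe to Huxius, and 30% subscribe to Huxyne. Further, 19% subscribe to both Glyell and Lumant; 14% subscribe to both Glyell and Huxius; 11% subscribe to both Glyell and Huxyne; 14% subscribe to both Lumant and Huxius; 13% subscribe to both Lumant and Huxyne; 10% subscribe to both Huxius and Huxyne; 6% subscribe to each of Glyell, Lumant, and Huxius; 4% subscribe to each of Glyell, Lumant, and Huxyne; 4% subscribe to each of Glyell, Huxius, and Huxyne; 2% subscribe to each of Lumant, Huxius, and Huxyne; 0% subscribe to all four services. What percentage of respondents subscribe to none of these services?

Using inclusion–exclusion:
P(≥1) = 40 + 46 + 42 + 30 − 19 − 14 − 11 − 14 − 13 − 10 + 6 + 4 + 4 + 2 − 0 = 93%
P(none) = 100% − 93% = 7%

7%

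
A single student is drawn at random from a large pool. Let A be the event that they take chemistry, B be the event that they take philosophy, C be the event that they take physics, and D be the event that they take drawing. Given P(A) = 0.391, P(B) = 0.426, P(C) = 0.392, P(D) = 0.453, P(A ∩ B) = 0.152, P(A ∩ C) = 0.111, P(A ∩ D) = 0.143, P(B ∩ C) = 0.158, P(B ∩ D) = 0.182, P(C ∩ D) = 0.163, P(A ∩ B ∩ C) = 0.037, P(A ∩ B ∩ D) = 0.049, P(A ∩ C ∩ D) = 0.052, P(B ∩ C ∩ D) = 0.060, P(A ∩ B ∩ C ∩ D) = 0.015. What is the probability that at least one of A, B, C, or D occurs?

0.936

P(A ∪ B ∪ C ∪ D) = 0.391 + 0.426 + 0.392 + 0.453 − 0.152 − 0.111 − 0.143 − 0.158 − 0.182 − 0.163 + 0.037 + 0.049 + 0.052 + 0.060 − 0.015 = 0.936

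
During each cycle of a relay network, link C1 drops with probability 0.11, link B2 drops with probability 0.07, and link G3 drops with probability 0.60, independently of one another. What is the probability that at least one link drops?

0.66892

P(none) = (1 − 0.11) × (1 − 0.07) × (1 − 0.60) = 0.89 × 0.93 × 0.40 = 0.33108
P(at least one) = 1 − 0.33108 = 0.66892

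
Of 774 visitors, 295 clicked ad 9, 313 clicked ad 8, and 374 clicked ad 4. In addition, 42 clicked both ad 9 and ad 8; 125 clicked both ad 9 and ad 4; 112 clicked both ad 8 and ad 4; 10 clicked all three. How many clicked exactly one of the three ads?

454

|exactly one| = 295 + 313 + 374 − 2·42 − 2·125 − 2·112 + 3·10 = 454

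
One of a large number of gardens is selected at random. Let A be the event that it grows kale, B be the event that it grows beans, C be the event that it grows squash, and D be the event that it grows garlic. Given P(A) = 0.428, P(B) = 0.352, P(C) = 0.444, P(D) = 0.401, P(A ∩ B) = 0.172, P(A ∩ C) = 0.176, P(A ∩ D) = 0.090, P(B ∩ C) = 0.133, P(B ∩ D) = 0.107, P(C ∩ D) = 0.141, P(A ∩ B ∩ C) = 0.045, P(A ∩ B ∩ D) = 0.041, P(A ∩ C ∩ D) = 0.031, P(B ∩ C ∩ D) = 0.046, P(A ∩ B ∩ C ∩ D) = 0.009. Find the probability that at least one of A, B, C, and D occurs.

P(A ∪ B ∪ C ∪ D) = 0.428 + 0.352 + 0.444 + 0.401 − 0.172 − 0.176 − 0.090 − 0.133 − 0.107 − 0.141 + 0.045 + 0.041 + 0.031 + 0.046 − 0.009 = 0.960

0.960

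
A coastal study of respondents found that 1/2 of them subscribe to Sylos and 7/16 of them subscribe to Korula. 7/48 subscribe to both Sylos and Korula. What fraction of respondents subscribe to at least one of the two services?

Using inclusion–exclusion:
P(at least one) = 1/2 + 7/16 − 7/48 = 19/24

19/24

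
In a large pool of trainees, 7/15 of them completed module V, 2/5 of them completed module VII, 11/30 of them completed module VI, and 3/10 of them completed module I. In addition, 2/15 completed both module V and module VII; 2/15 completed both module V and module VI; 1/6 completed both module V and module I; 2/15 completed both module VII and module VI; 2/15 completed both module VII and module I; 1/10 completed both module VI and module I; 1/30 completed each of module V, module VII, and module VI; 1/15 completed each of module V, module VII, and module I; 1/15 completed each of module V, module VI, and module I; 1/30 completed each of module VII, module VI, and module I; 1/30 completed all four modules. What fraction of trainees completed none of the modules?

1/10

P(union) = 7/15 + 2/5 + 11/30 + 3/10 − 2/15 − 2/15 − 1/6 − 2/15 − 2/15 − 1/10 + 1/30 + 1/15 + 1/15 + 1/30 − 1/30 = 9/10
P(none) = 1 − 9/10 = 1/10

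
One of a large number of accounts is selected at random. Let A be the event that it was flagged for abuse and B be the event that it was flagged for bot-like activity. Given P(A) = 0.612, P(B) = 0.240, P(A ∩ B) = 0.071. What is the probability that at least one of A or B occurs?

0.781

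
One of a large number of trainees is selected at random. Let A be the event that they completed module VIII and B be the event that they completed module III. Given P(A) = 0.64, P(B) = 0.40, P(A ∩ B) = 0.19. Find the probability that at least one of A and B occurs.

P(A ∪ B) = 0.64 + 0.40 − 0.19 = 0.85

0.85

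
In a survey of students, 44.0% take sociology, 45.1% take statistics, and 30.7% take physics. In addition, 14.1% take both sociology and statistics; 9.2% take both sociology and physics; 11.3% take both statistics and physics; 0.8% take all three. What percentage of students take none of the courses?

14.0%

P(≥1) = 44.0 + 45.1 + 30.7 − 14.1 − 9.2 − 11.3 + 0.8 = 86.0%
P(none) = 100% − 86.0% = 14.0%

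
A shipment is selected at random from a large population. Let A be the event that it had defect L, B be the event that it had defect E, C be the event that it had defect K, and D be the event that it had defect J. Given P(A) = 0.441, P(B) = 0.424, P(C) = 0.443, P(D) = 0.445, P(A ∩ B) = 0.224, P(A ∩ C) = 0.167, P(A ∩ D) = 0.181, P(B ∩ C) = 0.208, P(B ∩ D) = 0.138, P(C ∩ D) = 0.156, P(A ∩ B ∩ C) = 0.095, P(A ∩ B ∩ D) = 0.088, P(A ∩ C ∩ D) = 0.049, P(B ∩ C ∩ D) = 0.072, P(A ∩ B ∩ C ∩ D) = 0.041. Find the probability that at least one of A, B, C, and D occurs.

Inclusion–exclusion gives
P(A ∪ B ∪ C ∪ D) = 0.441 + 0.424 + 0.443 + 0.445 − 0.224 − 0.167 − 0.181 − 0.208 − 0.138 − 0.156 + 0.095 + 0.088 + 0.049 + 0.072 − 0.041 = 0.942

0.942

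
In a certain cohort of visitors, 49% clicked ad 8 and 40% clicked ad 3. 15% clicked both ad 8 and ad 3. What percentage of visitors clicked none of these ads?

26%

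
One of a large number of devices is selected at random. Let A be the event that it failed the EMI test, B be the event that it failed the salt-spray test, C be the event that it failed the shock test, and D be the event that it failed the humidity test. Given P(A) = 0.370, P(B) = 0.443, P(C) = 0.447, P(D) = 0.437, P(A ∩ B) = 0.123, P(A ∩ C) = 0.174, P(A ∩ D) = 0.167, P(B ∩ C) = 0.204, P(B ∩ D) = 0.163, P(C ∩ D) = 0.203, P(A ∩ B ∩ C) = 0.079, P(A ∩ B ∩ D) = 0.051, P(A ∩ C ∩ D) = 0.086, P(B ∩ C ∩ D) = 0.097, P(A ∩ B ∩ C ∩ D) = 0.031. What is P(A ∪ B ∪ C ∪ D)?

P(A ∪ B ∪ C ∪ D) = 0.370 + 0.443 + 0.447 + 0.437 − 0.123 − 0.174 − 0.167 − 0.204 − 0.163 − 0.203 + 0.079 + 0.051 + 0.086 + 0.097 − 0.031 = 0.945

0.945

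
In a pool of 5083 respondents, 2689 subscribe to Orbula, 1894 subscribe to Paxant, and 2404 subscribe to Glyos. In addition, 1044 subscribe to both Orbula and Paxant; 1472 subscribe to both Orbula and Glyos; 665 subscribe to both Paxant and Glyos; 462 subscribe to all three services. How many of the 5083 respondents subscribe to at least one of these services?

|union| = 2689 + 1894 + 2404 − 1044 − 1472 − 665 + 462 = 4268

4268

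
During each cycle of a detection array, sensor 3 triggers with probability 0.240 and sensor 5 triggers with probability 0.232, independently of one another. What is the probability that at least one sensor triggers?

P(none) = (1 − 0.240) × (1 − 0.232) = 0.760 × 0.768 = 0.58368
P(at least one) = 1 − 0.58368 = 0.41632

0.41632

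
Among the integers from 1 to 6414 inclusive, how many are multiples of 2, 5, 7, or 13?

Using inclusion–exclusion:
floor(6414/2) + floor(6414/5) + floor(6414/7) + floor(6414/13) − floor(6414/10) − floor(6414/14) − floor(6414/26) − floor(6414/35) − floor(6414/65) − floor(6414/91) + floor(6414/70) + floor(6414/130) + floor(6414/182) + floor(6414/455) − floor(6414/910) = 3207 + 1282 + 916 + 493 − 641 − 458 − 246 − 183 − 98 − 70 + 91 + 49 + 35 + 14 − 7 = 4384

4384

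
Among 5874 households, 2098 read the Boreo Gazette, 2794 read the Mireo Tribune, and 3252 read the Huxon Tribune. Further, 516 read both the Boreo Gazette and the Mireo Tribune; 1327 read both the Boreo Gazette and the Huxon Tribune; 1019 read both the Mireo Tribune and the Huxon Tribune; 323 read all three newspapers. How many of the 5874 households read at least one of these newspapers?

5605

N(≥1) = 2098 + 2794 + 3252 − 516 − 1327 − 1019 + 323 = 5605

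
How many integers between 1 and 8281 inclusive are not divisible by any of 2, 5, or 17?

floor(8281/2) + floor(8281/5) + floor(8281/17) − floor(8281/10) − floor(8281/34) − floor(8281/85) + floor(8281/170) = 4140 + 1656 + 487 − 828 − 243 − 97 + 48 = 5163
8281 − 5163 = 3118

3118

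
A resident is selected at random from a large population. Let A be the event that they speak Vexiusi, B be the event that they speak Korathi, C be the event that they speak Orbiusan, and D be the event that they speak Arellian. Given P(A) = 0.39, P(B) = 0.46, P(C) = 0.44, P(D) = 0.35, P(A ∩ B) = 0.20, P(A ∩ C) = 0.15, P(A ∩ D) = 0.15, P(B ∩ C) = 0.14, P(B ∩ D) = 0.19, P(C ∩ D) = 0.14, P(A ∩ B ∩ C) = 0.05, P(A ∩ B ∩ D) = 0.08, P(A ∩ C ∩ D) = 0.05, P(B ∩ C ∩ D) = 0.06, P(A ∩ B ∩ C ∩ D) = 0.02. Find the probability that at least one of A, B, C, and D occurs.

0.89

Apply inclusion-exclusion:
P(A ∪ B ∪ C ∪ D) = 0.39 + 0.46 + 0.44 + 0.35 − 0.20 − 0.15 − 0.15 − 0.14 − 0.19 − 0.14 + 0.05 + 0.08 + 0.05 + 0.06 − 0.02 = 0.89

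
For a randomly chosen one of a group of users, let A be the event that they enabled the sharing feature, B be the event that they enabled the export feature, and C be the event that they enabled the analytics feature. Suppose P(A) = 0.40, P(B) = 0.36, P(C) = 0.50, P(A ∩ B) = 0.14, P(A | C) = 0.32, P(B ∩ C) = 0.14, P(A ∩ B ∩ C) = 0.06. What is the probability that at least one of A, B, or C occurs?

P(A ∩ C) = P(C)·P(A|C) = 0.50 × 0.32 = 0.16
By inclusion–exclusion:
P(A ∪ B ∪ C) = 0.40 + 0.36 + 0.50 − 0.14 − 0.16 − 0.14 + 0.06 = 0.88

0.88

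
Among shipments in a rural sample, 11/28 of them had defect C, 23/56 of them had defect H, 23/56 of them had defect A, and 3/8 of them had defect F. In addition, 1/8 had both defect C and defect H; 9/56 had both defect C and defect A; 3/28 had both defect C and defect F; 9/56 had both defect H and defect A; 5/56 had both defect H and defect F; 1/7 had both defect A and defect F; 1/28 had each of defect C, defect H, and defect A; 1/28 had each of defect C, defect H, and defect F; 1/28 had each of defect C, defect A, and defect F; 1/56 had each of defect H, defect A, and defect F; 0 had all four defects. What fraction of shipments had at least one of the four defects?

13/14

P(union) = 11/28 + 23/56 + 23/56 + 3/8 − 1/8 − 9/56 − 3/28 − 9/56 − 5/56 − 1/7 + 1/28 + 1/28 + 1/28 + 1/56 − 0 = 13/14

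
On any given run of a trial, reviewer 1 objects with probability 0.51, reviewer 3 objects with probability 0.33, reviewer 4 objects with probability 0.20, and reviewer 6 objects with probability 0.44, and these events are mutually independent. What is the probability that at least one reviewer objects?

0.8529216

P(none) = (1 − 0.51) × (1 − 0.33) × (1 − 0.20) × (1 − 0.44) = 0.49 × 0.67 × 0.80 × 0.56 = 0.1470784
P(at least one) = 1 − 0.1470784 = 0.8529216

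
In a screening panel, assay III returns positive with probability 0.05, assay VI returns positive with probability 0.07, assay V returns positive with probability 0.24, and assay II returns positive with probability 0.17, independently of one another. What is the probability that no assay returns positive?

0.5573118

P(none) = (1 − 0.05) × (1 − 0.07) × (1 − 0.24) × (1 − 0.17) = 0.95 × 0.93 × 0.76 × 0.83 = 0.5573118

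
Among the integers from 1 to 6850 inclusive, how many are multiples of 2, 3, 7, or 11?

3425 + 2283 + 978 + 622 − 1141 − 489 − 311 − 326 − 207 − 88 + 163 + 103 + 44 + 29 − 14 = 5071

5071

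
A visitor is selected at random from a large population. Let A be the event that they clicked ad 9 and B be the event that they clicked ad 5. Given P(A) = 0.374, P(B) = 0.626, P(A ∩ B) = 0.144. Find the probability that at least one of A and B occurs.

0.856

Inclusion–exclusion gives
P(A ∪ B) = 0.374 + 0.626 − 0.144 = 0.856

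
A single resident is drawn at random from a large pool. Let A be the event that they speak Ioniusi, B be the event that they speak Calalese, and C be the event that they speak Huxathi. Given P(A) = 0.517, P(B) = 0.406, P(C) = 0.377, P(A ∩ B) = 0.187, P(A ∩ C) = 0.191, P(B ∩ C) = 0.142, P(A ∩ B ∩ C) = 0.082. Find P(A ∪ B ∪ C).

P(A ∪ B ∪ C) = 0.517 + 0.406 + 0.377 − 0.187 − 0.191 − 0.142 + 0.082 = 0.862

0.862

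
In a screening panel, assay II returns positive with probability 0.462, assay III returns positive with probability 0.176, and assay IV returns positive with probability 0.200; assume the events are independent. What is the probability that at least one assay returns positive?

0.6453504

Since the events are independent, P(none) is the product of the individual non-occurrence probabilities.
P(none) = (1 − 0.462) × (1 − 0.176) × (1 − 0.200) = 0.538 × 0.824 × 0.800 = 0.3546496
P(at least one) = 1 − 0.3546496 = 0.6453504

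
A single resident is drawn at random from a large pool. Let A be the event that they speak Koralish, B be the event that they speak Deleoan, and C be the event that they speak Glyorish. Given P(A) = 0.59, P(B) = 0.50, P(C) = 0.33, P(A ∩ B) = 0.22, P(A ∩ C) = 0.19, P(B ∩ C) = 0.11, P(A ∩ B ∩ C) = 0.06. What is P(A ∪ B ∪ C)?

P(A ∪ B ∪ C) = 0.59 + 0.50 + 0.33 − 0.22 − 0.19 − 0.11 + 0.06 = 0.96

0.96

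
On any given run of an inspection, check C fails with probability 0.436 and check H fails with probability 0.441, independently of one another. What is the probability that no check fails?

P(none) = (1 − 0.436) × (1 − 0.441) = 0.564 × 0.559 = 0.315276

0.315276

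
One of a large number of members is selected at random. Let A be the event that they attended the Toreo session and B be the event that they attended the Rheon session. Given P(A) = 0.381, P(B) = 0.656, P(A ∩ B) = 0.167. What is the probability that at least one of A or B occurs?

Using inclusion–exclusion:
P(A ∪ B) = 0.381 + 0.656 − 0.167 = 0.870

0.870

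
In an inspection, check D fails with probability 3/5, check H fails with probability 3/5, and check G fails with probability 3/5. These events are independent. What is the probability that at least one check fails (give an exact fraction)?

Since the events are independent, P(none) is the product of the individual non-occurrence probabilities.
P(none) = (1 − 3/5) × (1 − 3/5) × (1 − 3/5) = 2/5 × 2/5 × 2/5 = 8/125
P(at least one) = 1 − 8/125 = 117/125

117/125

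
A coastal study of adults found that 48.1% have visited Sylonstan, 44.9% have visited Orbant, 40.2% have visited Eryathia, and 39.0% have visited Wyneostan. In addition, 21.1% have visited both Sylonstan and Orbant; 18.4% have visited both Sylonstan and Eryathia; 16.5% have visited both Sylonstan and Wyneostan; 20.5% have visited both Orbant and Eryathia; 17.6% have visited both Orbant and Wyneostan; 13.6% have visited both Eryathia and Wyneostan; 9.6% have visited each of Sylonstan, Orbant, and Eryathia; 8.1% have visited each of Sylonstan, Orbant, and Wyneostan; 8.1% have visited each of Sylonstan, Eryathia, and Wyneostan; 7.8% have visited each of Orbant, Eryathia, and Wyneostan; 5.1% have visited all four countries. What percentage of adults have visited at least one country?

93.0%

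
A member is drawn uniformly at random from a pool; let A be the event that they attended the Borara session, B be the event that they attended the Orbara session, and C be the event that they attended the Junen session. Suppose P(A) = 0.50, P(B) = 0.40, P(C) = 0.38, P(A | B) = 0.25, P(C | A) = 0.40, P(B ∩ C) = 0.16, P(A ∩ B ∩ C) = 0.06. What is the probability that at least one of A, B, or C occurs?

0.88

P(A ∩ B) = P(B)·P(A|B) = 0.40 × 0.25 = 0.10
P(A ∩ C) = P(A)·P(C|A) = 0.50 × 0.40 = 0.20
P(A ∪ B ∪ C) = 0.50 + 0.40 + 0.38 − 0.10 − 0.20 − 0.16 + 0.06 = 0.88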